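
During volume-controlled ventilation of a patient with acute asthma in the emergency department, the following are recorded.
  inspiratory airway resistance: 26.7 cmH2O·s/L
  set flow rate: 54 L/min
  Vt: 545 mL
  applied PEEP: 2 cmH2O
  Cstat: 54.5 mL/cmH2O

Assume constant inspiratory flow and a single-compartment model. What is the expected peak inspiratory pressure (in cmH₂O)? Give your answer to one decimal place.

Flow: 54 L/min ÷ 60 = 0.9 L/s.
Equation of motion (constant flow): PIP = Vt/C + R·V̇ + PEEP.
PIP = 545/54.5 + 26.7×0.9 + 2 = 10.0 + 24.03 + 2 = 36.03 cmH2O.

36.0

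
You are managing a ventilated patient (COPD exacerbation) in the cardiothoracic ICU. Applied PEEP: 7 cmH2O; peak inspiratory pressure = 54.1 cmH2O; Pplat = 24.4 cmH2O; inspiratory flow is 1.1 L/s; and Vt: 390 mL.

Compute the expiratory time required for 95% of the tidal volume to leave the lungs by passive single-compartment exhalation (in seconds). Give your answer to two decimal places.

R = (PIP − Pplat)/V̇ = (54.1 − 24.4) / 1.1 = 29.7/1.1 = 27.0 cmH2O·s/L.
C = Vt/(Pplat − PEEP) = 390.0 / (24.4 − 7) = 390.0/17.4 = 22.414 mL/cmH2O.
τ = R × C = 27.0 × 0.02241 L/cmH2O = 0.6051 s.
t = −τ·ln(1 − 0.95) = −0.6051·ln(0.05) = 1.813 s.

1.81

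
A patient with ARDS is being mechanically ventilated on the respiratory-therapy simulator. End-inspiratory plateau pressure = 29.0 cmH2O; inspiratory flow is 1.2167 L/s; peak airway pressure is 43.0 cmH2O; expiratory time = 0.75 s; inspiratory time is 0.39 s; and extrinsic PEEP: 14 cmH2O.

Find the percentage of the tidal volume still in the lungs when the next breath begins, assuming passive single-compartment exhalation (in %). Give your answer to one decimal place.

Vt = flow × Ti = 1.2167 L/s × 0.39 s × 1000 mL/L = 474.51 mL.
R = (PIP − Pplat)/V̇ = (43.0 − 29.0) / 1.2167 = 14.0/1.2167 = 11.507 cmH2O·s/L.
C = Vt/(Pplat − PEEP) = 474.51 / (29.0 − 14) = 474.51/15.0 = 31.634 mL/cmH2O.
τ = R × C = 11.507 × 0.03163 L/cmH2O = 0.364 s.
Fraction remaining at end-expiration = e^(−Te/τ) = e^(−0.75/0.364) = 0.1274 → 12.74%.

12.7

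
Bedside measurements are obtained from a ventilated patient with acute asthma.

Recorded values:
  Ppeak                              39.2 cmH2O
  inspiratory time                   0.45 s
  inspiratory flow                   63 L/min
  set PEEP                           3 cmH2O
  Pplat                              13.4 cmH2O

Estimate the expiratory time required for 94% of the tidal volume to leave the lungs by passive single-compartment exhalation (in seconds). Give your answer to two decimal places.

Flow: 63 L/min ÷ 60 = 1.05 L/s.
Vt = flow × Ti = 1.05 L/s × 0.45 s × 1000 mL/L = 472.5 mL.
R = (PIP − Pplat)/V̇ = (39.2 − 13.4) / 1.05 = 25.8/1.05 = 24.571 cmH2O·s/L.
C = Vt/(Pplat − PEEP) = 472.5 / (13.4 − 3) = 472.5/10.4 = 45.433 mL/cmH2O.
τ = R × C = 24.571 × 0.04543 L/cmH2O = 1.116 s.
t = −τ·ln(1 − 0.94) = −1.116·ln(0.06) = 3.14 s.

3.14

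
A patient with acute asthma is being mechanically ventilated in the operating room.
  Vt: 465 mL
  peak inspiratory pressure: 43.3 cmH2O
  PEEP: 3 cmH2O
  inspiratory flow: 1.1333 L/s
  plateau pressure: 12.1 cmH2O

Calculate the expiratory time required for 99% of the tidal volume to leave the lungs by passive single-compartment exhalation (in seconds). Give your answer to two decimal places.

6.48

R = (PIP − Pplat)/V̇ = (43.3 − 12.1) / 1.1333 = 31.2/1.1333 = 27.53 cmH2O·s/L.
C = Vt/(Pplat − PEEP) = 465.0 / (12.1 − 3) = 465.0/9.1 = 51.099 mL/cmH2O.
τ = R × C = 27.53 × 0.0511 L/cmH2O = 1.407 s.
t = −τ·ln(1 − 0.99) = −1.407·ln(0.01) = 6.479 s.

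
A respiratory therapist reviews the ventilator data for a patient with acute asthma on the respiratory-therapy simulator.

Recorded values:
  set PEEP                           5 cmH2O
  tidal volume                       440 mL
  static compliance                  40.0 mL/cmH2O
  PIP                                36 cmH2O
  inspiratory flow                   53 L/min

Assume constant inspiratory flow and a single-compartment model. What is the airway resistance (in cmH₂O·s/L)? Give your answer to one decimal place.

22.6

Flow: 53 L/min ÷ 60 = 0.8833 L/s.
Equation of motion (constant flow): PIP = Vt/C + R·V̇ + PEEP.
R·V̇ = PIP − Vt/C − PEEP = 36 − 440/40.0 − 5 = 36 − 11.0 − 5 = 20.0 cmH2O.
R = 20.0 / 0.8833 = 22.642 cmH2O·s/L.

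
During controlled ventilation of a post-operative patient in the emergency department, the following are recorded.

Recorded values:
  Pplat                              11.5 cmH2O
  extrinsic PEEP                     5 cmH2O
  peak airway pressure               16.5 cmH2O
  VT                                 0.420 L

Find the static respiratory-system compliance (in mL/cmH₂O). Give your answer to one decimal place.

64.6

Cstat = Vt / (Pplat − PEEP) = 420 / (11.5 − 5) = 420 / 6.5 = 64.615 mL/cmH2O.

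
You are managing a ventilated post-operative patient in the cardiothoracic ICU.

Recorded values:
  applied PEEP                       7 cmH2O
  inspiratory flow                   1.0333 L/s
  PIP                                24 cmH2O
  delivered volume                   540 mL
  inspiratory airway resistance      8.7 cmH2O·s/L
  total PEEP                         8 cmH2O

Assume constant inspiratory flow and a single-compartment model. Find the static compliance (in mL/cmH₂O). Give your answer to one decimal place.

77.0

Total PEEP = 8 cmH2O (set 7 + intrinsic 1); this is the baseline alveolar pressure.
Equation of motion (constant flow): PIP = Vt/C + R·V̇ + PEEP.
Vt/C = PIP − R·V̇ − PEEP = 24 − 8.7×1.0333 − 8 = 24 − 8.99 − 8 = 7.01 cmH2O.
C = Vt / 7.01 = 540 / 7.01 = 77.033 mL/cmH2O.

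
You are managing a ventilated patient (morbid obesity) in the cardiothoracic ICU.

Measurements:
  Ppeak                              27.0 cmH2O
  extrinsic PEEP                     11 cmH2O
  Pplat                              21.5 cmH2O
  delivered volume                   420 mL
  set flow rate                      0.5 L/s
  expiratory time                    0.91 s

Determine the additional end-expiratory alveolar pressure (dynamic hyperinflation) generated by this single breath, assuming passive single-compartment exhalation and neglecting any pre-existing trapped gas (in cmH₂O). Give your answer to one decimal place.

1.3

R = (PIP − Pplat)/V̇ = (27.0 − 21.5) / 0.5 = 5.5/0.5 = 11.0 cmH2O·s/L.
C = Vt/(Pplat − PEEP) = 420.0 / (21.5 − 11) = 420.0/10.5 = 40.0 mL/cmH2O.
τ = R × C = 11.0 × 0.04 L/cmH2O = 0.44 s.
Fraction remaining = e^(−Te/τ) = e^(−0.91/0.44) = 0.1264; trapped volume = 420.0 × 0.1264 = 53.088 mL.
Additional alveolar pressure from trapping ≈ V_trapped / C = 53.088 / 40.0 = 1.327 cmH2O.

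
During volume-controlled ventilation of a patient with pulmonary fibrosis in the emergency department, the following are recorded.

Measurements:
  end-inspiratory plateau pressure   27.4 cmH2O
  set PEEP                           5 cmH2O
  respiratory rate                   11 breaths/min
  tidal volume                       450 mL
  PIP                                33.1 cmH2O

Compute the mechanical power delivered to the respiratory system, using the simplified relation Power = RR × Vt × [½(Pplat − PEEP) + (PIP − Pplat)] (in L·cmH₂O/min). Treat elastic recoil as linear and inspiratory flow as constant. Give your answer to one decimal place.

Per-breath work = Vt × [½(Pplat−PEEP) + (PIP−Pplat)] = 0.450 × [0.5×22.4 + 5.7] = 0.450 × 16.9 = 7.605 L·cmH2O.
Power = 11 × 7.605 = 83.655 L·cmH2O/min.

83.7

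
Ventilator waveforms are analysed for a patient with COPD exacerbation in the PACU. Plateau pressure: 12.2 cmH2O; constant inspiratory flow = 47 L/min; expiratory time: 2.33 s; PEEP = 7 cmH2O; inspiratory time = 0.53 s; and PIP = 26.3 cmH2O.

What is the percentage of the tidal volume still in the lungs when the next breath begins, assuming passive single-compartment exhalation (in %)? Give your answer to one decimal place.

19.8

Flow: 47 L/min ÷ 60 = 0.7833 L/s.
Vt = flow × Ti = 0.7833 L/s × 0.53 s × 1000 mL/L = 415.15 mL.
R = (PIP − Pplat)/V̇ = (26.3 − 12.2) / 0.7833 = 14.1/0.7833 = 18.001 cmH2O·s/L.
C = Vt/(Pplat − PEEP) = 415.15 / (12.2 − 7) = 415.15/5.2 = 79.837 mL/cmH2O.
τ = R × C = 18.001 × 0.07984 L/cmH2O = 1.437 s.
Fraction remaining at end-expiration = e^(−Te/τ) = e^(−2.33/1.437) = 0.1976 → 19.76%.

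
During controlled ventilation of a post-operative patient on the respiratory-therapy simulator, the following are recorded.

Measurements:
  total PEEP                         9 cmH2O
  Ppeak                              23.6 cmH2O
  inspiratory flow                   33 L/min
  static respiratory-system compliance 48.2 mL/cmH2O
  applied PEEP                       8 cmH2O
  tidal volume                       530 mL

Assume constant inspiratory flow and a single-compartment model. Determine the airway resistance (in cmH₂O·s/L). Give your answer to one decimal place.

Flow: 33 L/min ÷ 60 = 0.55 L/s.
Total PEEP = 9 cmH2O (set 8 + intrinsic 1); this is the baseline alveolar pressure.
Equation of motion (constant flow): PIP = Vt/C + R·V̇ + PEEP.
R·V̇ = PIP − Vt/C − PEEP = 23.6 − 530/48.2 − 9 = 23.6 − 10.996 − 9 = 3.604 cmH2O.
R = 3.604 / 0.55 = 6.553 cmH2O·s/L.

6.6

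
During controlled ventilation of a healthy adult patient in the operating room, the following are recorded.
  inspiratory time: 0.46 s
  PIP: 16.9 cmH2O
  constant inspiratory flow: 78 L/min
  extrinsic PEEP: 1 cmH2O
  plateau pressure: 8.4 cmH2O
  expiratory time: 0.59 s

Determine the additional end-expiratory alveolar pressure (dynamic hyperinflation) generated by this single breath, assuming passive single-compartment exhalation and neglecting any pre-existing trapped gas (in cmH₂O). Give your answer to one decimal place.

Flow: 78 L/min ÷ 60 = 1.3 L/s.
Vt = flow × Ti = 1.3 L/s × 0.46 s × 1000 mL/L = 598.0 mL.
R = (PIP − Pplat)/V̇ = (16.9 − 8.4) / 1.3 = 8.5/1.3 = 6.538 cmH2O·s/L.
C = Vt/(Pplat − PEEP) = 598.0 / (8.4 − 1) = 598.0/7.4 = 80.811 mL/cmH2O.
τ = R × C = 6.538 × 0.08081 L/cmH2O = 0.5283 s.
Fraction remaining = e^(−Te/τ) = e^(−0.59/0.5283) = 0.3273; trapped volume = 598.0 × 0.3273 = 195.73 mL.
Additional alveolar pressure from trapping ≈ V_trapped / C = 195.73 / 80.811 = 2.422 cmH2O.

2.4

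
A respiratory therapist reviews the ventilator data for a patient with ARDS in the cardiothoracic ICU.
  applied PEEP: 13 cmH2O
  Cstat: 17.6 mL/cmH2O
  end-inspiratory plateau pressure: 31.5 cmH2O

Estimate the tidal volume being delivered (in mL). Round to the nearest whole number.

Vt = Cstat × (Pplat − PEEP) = 17.6 × (31.5 − 13) = 17.6 × 18.5 = 325.6 mL.

326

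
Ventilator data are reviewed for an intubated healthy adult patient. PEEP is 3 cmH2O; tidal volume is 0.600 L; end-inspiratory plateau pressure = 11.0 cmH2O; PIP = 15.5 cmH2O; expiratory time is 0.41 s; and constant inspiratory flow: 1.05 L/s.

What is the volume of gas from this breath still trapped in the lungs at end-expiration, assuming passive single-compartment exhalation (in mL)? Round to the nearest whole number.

168

R = (PIP − Pplat)/V̇ = (15.5 − 11.0) / 1.05 = 4.5/1.05 = 4.286 cmH2O·s/L.
C = Vt/(Pplat − PEEP) = 600.0 / (11.0 − 3) = 600.0/8.0 = 75.0 mL/cmH2O.
τ = R × C = 4.286 × 0.075 L/cmH2O = 0.3215 s.
Fraction remaining = e^(−Te/τ) = e^(−0.41/0.3215) = 0.2794.
Trapped volume = 600.0 × 0.2794 = 167.64 mL.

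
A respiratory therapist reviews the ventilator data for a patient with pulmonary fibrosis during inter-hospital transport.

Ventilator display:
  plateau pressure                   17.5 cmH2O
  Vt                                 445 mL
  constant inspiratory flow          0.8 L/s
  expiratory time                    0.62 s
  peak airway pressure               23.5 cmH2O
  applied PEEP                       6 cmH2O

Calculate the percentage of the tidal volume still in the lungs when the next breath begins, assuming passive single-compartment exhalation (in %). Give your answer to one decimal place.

R = (PIP − Pplat)/V̇ = (23.5 − 17.5) / 0.8 = 6.0/0.8 = 7.5 cmH2O·s/L.
C = Vt/(Pplat − PEEP) = 445.0 / (17.5 − 6) = 445.0/11.5 = 38.696 mL/cmH2O.
τ = R × C = 7.5 × 0.0387 L/cmH2O = 0.2903 s.
Fraction remaining at end-expiration = e^(−Te/τ) = e^(−0.62/0.2903) = 0.1182 → 11.82%.

11.8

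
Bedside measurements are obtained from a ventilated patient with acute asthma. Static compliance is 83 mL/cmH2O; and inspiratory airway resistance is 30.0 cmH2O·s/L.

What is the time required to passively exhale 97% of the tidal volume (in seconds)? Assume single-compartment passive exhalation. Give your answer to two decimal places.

τ = R × C = 30.0 × 83 mL/cmH2O = 30.0 × 0.083 L/cmH2O = 2.49 s.
Exhaled fraction f = 1 − e^(−t/τ) → t = −τ·ln(1 − f) = −2.49·ln(0.03) = 8.731 s.

8.73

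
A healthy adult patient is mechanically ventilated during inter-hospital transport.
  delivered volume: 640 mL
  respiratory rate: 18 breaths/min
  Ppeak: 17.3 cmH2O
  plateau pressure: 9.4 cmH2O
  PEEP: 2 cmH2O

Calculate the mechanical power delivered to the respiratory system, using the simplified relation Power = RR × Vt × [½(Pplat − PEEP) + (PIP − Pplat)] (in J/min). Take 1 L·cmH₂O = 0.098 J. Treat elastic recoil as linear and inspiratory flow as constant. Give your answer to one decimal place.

Per-breath work = Vt × [½(Pplat−PEEP) + (PIP−Pplat)] = 0.640 × [0.5×7.4 + 7.9] = 0.640 × 11.6 = 7.424 L·cmH2O.
Power = 18 × 7.424 = 133.63 L·cmH2O/min.
× 0.098 J/(L·cmH2O) → 13.096 J/min.

13.1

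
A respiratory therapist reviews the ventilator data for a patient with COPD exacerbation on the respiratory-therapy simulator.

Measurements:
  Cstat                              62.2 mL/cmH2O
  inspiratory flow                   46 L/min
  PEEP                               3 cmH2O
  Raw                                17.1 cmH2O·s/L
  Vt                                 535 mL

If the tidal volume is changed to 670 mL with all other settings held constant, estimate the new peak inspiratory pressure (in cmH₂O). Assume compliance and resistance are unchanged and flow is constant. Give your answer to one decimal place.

26.9

Flow: 46 L/min ÷ 60 = 0.7667 L/s.
PIP = Vt/C + R·V̇ + PEEP (constant-flow equation of motion).
Only the elastic term changes: ΔPIP = ΔVt / C = (670 − 535) / 62.2 = 2.17 cmH2O.
Original PIP = 535/62.2 + 17.1×0.7667 + 3 = 24.712 cmH2O; new PIP = 24.712 + (2.17) = 26.882 cmH2O.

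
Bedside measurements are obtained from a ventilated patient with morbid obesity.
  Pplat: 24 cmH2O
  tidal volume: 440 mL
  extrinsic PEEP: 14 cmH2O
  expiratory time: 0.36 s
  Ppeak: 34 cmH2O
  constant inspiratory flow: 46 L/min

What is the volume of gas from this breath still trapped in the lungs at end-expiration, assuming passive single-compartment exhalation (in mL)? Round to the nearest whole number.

Flow: 46 L/min ÷ 60 = 0.7667 L/s.
R = (PIP − Pplat)/V̇ = (34 − 24) / 0.7667 = 10.0/0.7667 = 13.043 cmH2O·s/L.
C = Vt/(Pplat − PEEP) = 440.0 / (24 − 14) = 440.0/10.0 = 44.0 mL/cmH2O.
τ = R × C = 13.043 × 0.044 L/cmH2O = 0.5739 s.
Fraction remaining = e^(−Te/τ) = e^(−0.36/0.5739) = 0.534.
Trapped volume = 440.0 × 0.534 = 234.96 mL.

235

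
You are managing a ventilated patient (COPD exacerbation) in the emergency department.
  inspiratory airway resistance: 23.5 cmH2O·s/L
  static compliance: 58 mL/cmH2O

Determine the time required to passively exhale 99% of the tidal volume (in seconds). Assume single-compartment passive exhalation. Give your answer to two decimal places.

6.28

τ = R × C = 23.5 × 58 mL/cmH2O = 23.5 × 0.058 L/cmH2O = 1.363 s.
Exhaled fraction f = 1 − e^(−t/τ) → t = −τ·ln(1 − f) = −1.363·ln(0.01) = 6.277 s.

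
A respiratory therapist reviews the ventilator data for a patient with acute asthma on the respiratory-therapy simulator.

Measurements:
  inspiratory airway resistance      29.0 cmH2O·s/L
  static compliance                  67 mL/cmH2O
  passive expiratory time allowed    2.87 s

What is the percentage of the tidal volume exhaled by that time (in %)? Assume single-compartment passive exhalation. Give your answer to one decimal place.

77.2

τ = R × C = 29.0 × 67 mL/cmH2O = 29.0 × 0.067 L/cmH2O = 1.943 s.
Passive exhalation: V(t)/V₀ = e^(−t/τ) = e^(−2.87/1.943) = 0.2283.
Fraction exhaled = 1 − 0.2283 = 0.7717 → 77.17%.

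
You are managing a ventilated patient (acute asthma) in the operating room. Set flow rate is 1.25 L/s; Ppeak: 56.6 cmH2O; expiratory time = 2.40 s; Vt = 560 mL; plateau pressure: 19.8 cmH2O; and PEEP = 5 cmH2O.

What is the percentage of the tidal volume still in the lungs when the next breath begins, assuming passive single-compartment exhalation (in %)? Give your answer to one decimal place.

11.6

R = (PIP − Pplat)/V̇ = (56.6 − 19.8) / 1.25 = 36.8/1.25 = 29.44 cmH2O·s/L.
C = Vt/(Pplat − PEEP) = 560.0 / (19.8 − 5) = 560.0/14.8 = 37.838 mL/cmH2O.
τ = R × C = 29.44 × 0.03784 L/cmH2O = 1.114 s.
Fraction remaining at end-expiration = e^(−Te/τ) = e^(−2.40/1.114) = 0.116 → 11.6%.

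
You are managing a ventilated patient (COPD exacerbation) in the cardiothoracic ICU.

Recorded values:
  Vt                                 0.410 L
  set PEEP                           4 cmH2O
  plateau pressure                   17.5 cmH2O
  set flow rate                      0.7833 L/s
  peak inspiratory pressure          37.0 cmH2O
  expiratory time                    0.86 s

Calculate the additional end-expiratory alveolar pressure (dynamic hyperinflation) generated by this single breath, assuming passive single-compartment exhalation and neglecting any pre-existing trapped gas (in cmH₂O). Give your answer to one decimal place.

R = (PIP − Pplat)/V̇ = (37.0 − 17.5) / 0.7833 = 19.5/0.7833 = 24.895 cmH2O·s/L.
C = Vt/(Pplat − PEEP) = 410.0 / (17.5 − 4) = 410.0/13.5 = 30.37 mL/cmH2O.
τ = R × C = 24.895 × 0.03037 L/cmH2O = 0.7561 s.
Fraction remaining = e^(−Te/τ) = e^(−0.86/0.7561) = 0.3206; trapped volume = 410.0 × 0.3206 = 131.45 mL.
Additional alveolar pressure from trapping ≈ V_trapped / C = 131.45 / 30.37 = 4.328 cmH2O.

4.3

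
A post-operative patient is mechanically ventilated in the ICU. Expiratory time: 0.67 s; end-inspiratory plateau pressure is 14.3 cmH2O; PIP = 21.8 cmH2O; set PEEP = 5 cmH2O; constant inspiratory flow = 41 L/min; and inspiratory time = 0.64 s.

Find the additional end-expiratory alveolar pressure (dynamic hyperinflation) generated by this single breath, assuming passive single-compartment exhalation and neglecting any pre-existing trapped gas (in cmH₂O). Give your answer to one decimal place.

2.5

Flow: 41 L/min ÷ 60 = 0.6833 L/s.
Vt = flow × Ti = 0.6833 L/s × 0.64 s × 1000 mL/L = 437.31 mL.
R = (PIP − Pplat)/V̇ = (21.8 − 14.3) / 0.6833 = 7.5/0.6833 = 10.976 cmH2O·s/L.
C = Vt/(Pplat − PEEP) = 437.31 / (14.3 − 5) = 437.31/9.3 = 47.023 mL/cmH2O.
τ = R × C = 10.976 × 0.04702 L/cmH2O = 0.5161 s.
Fraction remaining = e^(−Te/τ) = e^(−0.67/0.5161) = 0.273; trapped volume = 437.31 × 0.273 = 119.39 mL.
Additional alveolar pressure from trapping ≈ V_trapped / C = 119.39 / 47.023 = 2.539 cmH2O.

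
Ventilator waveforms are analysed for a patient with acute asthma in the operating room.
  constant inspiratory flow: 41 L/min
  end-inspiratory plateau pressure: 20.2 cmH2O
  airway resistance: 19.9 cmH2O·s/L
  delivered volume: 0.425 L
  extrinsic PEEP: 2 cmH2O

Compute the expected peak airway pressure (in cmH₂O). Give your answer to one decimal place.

33.8

Flow: 41 L/min ÷ 60 = 0.6833 L/s.
PIP = Pplat + Raw × flow = 20.2 + 19.9 × 0.6833 = 20.2 + 13.598 = 33.798 cmH2O.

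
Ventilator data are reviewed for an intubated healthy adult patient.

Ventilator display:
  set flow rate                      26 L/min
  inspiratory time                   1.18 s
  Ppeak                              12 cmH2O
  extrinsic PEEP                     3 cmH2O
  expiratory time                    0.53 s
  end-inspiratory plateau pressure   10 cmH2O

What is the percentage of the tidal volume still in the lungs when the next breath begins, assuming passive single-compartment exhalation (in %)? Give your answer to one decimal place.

Flow: 26 L/min ÷ 60 = 0.4333 L/s.
Vt = flow × Ti = 0.4333 L/s × 1.18 s × 1000 mL/L = 511.29 mL.
R = (PIP − Pplat)/V̇ = (12 − 10) / 0.4333 = 2.0/0.4333 = 4.616 cmH2O·s/L.
C = Vt/(Pplat − PEEP) = 511.29 / (10 − 3) = 511.29/7.0 = 73.041 mL/cmH2O.
τ = R × C = 4.616 × 0.07304 L/cmH2O = 0.3372 s.
Fraction remaining at end-expiration = e^(−Te/τ) = e^(−0.53/0.3372) = 0.2077 → 20.77%.

20.8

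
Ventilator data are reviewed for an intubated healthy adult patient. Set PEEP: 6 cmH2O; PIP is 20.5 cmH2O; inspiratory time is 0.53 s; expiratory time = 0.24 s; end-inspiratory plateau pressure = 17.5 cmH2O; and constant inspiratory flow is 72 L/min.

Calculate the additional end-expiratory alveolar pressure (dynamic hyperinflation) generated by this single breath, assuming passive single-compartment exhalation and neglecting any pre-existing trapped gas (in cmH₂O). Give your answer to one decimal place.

Flow: 72 L/min ÷ 60 = 1.2 L/s.
Vt = flow × Ti = 1.2 L/s × 0.53 s × 1000 mL/L = 636.0 mL.
R = (PIP − Pplat)/V̇ = (20.5 − 17.5) / 1.2 = 3.0/1.2 = 2.5 cmH2O·s/L.
C = Vt/(Pplat − PEEP) = 636.0 / (17.5 − 6) = 636.0/11.5 = 55.304 mL/cmH2O.
τ = R × C = 2.5 × 0.0553 L/cmH2O = 0.1383 s.
Fraction remaining = e^(−Te/τ) = e^(−0.24/0.1383) = 0.1763; trapped volume = 636.0 × 0.1763 = 112.13 mL.
Additional alveolar pressure from trapping ≈ V_trapped / C = 112.13 / 55.304 = 2.028 cmH2O.

2.0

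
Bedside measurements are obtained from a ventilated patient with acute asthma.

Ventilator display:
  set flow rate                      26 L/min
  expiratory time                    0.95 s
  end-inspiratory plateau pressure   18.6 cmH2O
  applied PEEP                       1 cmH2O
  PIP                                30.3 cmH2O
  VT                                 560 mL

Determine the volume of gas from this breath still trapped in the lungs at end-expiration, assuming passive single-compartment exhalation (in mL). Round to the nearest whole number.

185

Flow: 26 L/min ÷ 60 = 0.4333 L/s.
R = (PIP − Pplat)/V̇ = (30.3 − 18.6) / 0.4333 = 11.7/0.4333 = 27.002 cmH2O·s/L.
C = Vt/(Pplat − PEEP) = 560.0 / (18.6 − 1) = 560.0/17.6 = 31.818 mL/cmH2O.
τ = R × C = 27.002 × 0.03182 L/cmH2O = 0.8592 s.
Fraction remaining = e^(−Te/τ) = e^(−0.95/0.8592) = 0.331.
Trapped volume = 560.0 × 0.331 = 185.36 mL.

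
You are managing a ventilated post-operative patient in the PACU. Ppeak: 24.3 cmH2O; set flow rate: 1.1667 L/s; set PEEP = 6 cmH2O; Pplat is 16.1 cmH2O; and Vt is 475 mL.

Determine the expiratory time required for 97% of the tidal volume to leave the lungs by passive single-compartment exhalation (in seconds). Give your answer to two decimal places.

R = (PIP − Pplat)/V̇ = (24.3 − 16.1) / 1.1667 = 8.2/1.1667 = 7.028 cmH2O·s/L.
C = Vt/(Pplat − PEEP) = 475.0 / (16.1 − 6) = 475.0/10.1 = 47.03 mL/cmH2O.
τ = R × C = 7.028 × 0.04703 L/cmH2O = 0.3305 s.
t = −τ·ln(1 − 0.97) = −0.3305·ln(0.03) = 1.159 s.

1.16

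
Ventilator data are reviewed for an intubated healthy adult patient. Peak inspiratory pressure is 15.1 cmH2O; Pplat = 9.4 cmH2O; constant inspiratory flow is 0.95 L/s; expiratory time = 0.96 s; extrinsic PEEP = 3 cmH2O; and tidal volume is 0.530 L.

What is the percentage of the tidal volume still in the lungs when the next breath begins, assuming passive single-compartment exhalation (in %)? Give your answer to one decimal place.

R = (PIP − Pplat)/V̇ = (15.1 − 9.4) / 0.95 = 5.7/0.95 = 6.0 cmH2O·s/L.
C = Vt/(Pplat − PEEP) = 530.0 / (9.4 − 3) = 530.0/6.4 = 82.813 mL/cmH2O.
τ = R × C = 6.0 × 0.08281 L/cmH2O = 0.4969 s.
Fraction remaining at end-expiration = e^(−Te/τ) = e^(−0.96/0.4969) = 0.1449 → 14.49%.

14.5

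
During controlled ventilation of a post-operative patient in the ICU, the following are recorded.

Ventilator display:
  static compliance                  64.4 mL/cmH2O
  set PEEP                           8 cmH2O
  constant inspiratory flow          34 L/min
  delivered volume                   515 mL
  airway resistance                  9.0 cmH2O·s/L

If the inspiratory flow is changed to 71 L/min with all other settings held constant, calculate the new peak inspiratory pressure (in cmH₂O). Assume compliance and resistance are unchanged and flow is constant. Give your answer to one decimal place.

26.6

Flow: 34 L/min ÷ 60 = 0.5667 L/s.
New flow: 71 L/min ÷ 60 = 1.1833 L/s.
PIP = Vt/C + R·V̇ + PEEP (constant-flow equation of motion).
Only the resistive term changes: ΔPIP = R × ΔV̇ = 9.0 × (1.1833 − 0.5667) = 9.0 × 0.6166 = 5.549 cmH2O.
Original PIP = 515/64.4 + 9.0×0.5667 + 8 = 21.097 cmH2O; new PIP = 21.097 + (5.549) = 26.646 cmH2O.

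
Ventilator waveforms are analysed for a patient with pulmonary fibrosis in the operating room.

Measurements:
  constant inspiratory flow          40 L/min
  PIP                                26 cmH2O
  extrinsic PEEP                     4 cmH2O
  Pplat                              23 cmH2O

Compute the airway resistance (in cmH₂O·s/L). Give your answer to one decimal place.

Flow: 40 L/min ÷ 60 = 0.6667 L/s.
Raw = (PIP − Pplat) / flow = (26 − 23) / 0.6667 = 3.0 / 0.6667 = 4.5 cmH2O·s/L.

4.5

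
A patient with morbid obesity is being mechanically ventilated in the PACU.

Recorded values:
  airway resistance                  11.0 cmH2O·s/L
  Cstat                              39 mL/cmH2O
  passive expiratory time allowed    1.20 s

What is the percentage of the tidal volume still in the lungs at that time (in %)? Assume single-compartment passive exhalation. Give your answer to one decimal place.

τ = R × C = 11.0 × 39 mL/cmH2O = 11.0 × 0.039 L/cmH2O = 0.429 s.
Passive exhalation: V(t)/V₀ = e^(−t/τ) = e^(−1.20/0.429) = 0.06098.
Fraction remaining = 0.06098 → 6.098%.

6.1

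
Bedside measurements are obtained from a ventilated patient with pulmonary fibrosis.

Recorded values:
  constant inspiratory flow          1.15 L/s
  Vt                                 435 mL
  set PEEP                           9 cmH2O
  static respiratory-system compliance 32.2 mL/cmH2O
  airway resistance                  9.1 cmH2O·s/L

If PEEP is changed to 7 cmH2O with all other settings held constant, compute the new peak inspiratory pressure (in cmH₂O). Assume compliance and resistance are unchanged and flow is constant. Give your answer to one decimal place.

31.0

PIP = Vt/C + R·V̇ + PEEP (constant-flow equation of motion).
Only the baseline term changes: ΔPIP = ΔPEEP = 7 − 9 = -2.0 cmH2O.
Original PIP = 435/32.2 + 9.1×1.15 + 9 = 32.974 cmH2O; new PIP = 32.974 + (-2.0) = 30.974 cmH2O.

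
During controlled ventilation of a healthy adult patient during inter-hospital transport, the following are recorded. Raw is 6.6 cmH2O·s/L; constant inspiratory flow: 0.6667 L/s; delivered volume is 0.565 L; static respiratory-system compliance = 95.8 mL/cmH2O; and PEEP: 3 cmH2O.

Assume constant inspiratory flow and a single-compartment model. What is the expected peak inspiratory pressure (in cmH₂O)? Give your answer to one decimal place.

13.3

Equation of motion (constant flow): PIP = Vt/C + R·V̇ + PEEP.
PIP = 565/95.8 + 6.6×0.6667 + 3 = 5.898 + 4.4 + 3 = 13.298 cmH2O.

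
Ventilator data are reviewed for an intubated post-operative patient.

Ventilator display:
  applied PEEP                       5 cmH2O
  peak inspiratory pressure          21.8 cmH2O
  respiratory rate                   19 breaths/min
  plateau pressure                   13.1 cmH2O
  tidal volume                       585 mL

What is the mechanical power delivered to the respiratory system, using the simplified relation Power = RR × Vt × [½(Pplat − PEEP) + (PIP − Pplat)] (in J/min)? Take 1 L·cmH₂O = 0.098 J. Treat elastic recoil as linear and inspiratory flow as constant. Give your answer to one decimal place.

13.9

Per-breath work = Vt × [½(Pplat−PEEP) + (PIP−Pplat)] = 0.585 × [0.5×8.1 + 8.7] = 0.585 × 12.75 = 7.459 L·cmH2O.
Power = 19 × 7.459 = 141.72 L·cmH2O/min.
× 0.098 J/(L·cmH2O) → 13.889 J/min.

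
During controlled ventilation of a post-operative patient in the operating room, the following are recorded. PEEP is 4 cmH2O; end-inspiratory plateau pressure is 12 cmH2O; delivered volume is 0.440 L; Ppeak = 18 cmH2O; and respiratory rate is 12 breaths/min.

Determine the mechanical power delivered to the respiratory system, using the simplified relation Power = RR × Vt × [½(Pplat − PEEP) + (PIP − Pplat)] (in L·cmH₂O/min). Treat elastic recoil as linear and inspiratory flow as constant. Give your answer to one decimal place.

Per-breath work = Vt × [½(Pplat−PEEP) + (PIP−Pplat)] = 0.440 × [0.5×8.0 + 6.0] = 0.440 × 10.0 = 4.4 L·cmH2O.
Power = 12 × 4.4 = 52.8 L·cmH2O/min.

52.8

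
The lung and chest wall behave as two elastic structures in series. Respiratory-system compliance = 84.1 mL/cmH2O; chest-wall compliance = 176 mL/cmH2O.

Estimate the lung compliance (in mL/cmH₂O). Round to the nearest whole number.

1/CL = 1/Crs − 1/Ccw.
1/CL = 1/84.1 − 1/176 = 0.006209.
CL = 161.06 mL/cmH2O.

161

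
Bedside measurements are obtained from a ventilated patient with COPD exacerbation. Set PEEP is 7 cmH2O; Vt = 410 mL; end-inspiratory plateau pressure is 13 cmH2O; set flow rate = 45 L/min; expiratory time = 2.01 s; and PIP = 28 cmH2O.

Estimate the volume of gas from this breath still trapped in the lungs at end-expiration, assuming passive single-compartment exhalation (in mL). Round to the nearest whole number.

Flow: 45 L/min ÷ 60 = 0.75 L/s.
R = (PIP − Pplat)/V̇ = (28 − 13) / 0.75 = 15.0/0.75 = 20.0 cmH2O·s/L.
C = Vt/(Pplat − PEEP) = 410.0 / (13 − 7) = 410.0/6.0 = 68.333 mL/cmH2O.
τ = R × C = 20.0 × 0.06833 L/cmH2O = 1.367 s.
Fraction remaining = e^(−Te/τ) = e^(−2.01/1.367) = 0.2298.
Trapped volume = 410.0 × 0.2298 = 94.218 mL.

94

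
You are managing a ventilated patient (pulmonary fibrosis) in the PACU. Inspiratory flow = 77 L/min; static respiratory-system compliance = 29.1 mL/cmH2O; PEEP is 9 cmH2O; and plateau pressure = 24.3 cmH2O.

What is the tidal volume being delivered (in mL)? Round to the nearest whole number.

445

Vt = Cstat × (Pplat − PEEP) = 29.1 × (24.3 − 9) = 29.1 × 15.3 = 445.23 mL.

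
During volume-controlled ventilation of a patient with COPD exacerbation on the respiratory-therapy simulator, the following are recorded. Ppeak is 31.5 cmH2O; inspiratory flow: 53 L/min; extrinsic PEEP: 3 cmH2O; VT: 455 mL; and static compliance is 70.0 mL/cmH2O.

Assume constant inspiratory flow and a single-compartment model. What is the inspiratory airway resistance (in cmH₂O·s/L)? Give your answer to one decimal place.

Flow: 53 L/min ÷ 60 = 0.8833 L/s.
Equation of motion (constant flow): PIP = Vt/C + R·V̇ + PEEP.
R·V̇ = PIP − Vt/C − PEEP = 31.5 − 455/70.0 − 3 = 31.5 − 6.5 − 3 = 22.0 cmH2O.
R = 22.0 / 0.8833 = 24.907 cmH2O·s/L.

24.9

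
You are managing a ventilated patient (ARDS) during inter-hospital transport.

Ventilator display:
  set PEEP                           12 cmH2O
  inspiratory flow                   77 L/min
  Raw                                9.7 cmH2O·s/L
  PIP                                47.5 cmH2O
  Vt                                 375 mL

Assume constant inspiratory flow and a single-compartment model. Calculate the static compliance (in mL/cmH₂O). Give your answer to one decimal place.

16.3

Flow: 77 L/min ÷ 60 = 1.2833 L/s.
Equation of motion (constant flow): PIP = Vt/C + R·V̇ + PEEP.
Vt/C = PIP − R·V̇ − PEEP = 47.5 − 9.7×1.2833 − 12 = 47.5 − 12.448 − 12 = 23.052 cmH2O.
C = Vt / 23.052 = 375 / 23.052 = 16.268 mL/cmH2O.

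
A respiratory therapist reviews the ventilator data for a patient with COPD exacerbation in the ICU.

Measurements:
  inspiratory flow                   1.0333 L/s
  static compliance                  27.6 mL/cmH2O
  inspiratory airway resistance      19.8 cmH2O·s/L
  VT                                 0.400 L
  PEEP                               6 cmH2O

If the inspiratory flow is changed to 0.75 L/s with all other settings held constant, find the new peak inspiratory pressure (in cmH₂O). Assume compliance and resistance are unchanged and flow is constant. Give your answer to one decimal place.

PIP = Vt/C + R·V̇ + PEEP (constant-flow equation of motion).
Only the resistive term changes: ΔPIP = R × ΔV̇ = 19.8 × (0.75 − 1.0333) = 19.8 × -0.2833 = -5.609 cmH2O.
Original PIP = 400/27.6 + 19.8×1.0333 + 6 = 40.952 cmH2O; new PIP = 40.952 + (-5.609) = 35.343 cmH2O.

35.3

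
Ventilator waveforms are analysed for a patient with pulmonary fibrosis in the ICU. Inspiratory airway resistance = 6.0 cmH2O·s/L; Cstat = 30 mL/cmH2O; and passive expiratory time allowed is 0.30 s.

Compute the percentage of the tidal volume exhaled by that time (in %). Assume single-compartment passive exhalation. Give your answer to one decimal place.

81.1

τ = R × C = 6.0 × 30 mL/cmH2O = 6.0 × 0.030 L/cmH2O = 0.18 s.
Passive exhalation: V(t)/V₀ = e^(−t/τ) = e^(−0.30/0.18) = 0.1889.
Fraction exhaled = 1 − 0.1889 = 0.8111 → 81.11%.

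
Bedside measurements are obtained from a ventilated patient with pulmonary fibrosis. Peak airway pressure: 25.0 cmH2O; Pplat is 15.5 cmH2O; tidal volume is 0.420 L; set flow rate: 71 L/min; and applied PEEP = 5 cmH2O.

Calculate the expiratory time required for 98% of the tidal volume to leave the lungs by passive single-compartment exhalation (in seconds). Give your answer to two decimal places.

Flow: 71 L/min ÷ 60 = 1.1833 L/s.
R = (PIP − Pplat)/V̇ = (25.0 − 15.5) / 1.1833 = 9.5/1.1833 = 8.028 cmH2O·s/L.
C = Vt/(Pplat − PEEP) = 420.0 / (15.5 − 5) = 420.0/10.5 = 40.0 mL/cmH2O.
τ = R × C = 8.028 × 0.04 L/cmH2O = 0.3211 s.
t = −τ·ln(1 − 0.98) = −0.3211·ln(0.02) = 1.256 s.

1.26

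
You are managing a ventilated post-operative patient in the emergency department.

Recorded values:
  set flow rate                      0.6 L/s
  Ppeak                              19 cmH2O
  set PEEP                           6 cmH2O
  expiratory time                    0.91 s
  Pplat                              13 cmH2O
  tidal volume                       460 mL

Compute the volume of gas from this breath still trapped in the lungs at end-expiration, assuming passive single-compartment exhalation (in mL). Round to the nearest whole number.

115

R = (PIP − Pplat)/V̇ = (19 − 13) / 0.6 = 6.0/0.6 = 10.0 cmH2O·s/L.
C = Vt/(Pplat − PEEP) = 460.0 / (13 − 6) = 460.0/7.0 = 65.714 mL/cmH2O.
τ = R × C = 10.0 × 0.06571 L/cmH2O = 0.6571 s.
Fraction remaining = e^(−Te/τ) = e^(−0.91/0.6571) = 0.2504.
Trapped volume = 460.0 × 0.2504 = 115.18 mL.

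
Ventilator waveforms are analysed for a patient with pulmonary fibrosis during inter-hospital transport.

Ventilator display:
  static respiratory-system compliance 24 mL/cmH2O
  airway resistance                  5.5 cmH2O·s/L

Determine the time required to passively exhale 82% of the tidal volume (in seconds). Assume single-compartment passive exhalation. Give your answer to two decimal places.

0.23

τ = R × C = 5.5 × 24 mL/cmH2O = 5.5 × 0.024 L/cmH2O = 0.132 s.
Exhaled fraction f = 1 − e^(−t/τ) → t = −τ·ln(1 − f) = −0.132·ln(0.18) = 0.2264 s.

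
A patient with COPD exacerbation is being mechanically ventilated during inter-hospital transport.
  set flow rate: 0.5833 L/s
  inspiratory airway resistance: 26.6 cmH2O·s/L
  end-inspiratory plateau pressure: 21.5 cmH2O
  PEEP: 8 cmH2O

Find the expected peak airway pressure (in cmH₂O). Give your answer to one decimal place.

PIP = Pplat + Raw × flow = 21.5 + 26.6 × 0.5833 = 21.5 + 15.516 = 37.016 cmH2O.

37.0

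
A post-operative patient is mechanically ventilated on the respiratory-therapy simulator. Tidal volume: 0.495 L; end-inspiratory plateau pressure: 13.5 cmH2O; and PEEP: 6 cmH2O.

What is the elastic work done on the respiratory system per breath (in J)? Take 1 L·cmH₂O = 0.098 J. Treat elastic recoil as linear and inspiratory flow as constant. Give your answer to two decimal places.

Elastic work ≈ ½ × (Pplat − PEEP) × Vt = 0.5 × (13.5 − 6) × 0.495 L = 0.5 × 7.5 × 0.495 = 1.856 L·cmH2O.
× 0.098 J/(L·cmH2O) → 0.1819 J.

0.18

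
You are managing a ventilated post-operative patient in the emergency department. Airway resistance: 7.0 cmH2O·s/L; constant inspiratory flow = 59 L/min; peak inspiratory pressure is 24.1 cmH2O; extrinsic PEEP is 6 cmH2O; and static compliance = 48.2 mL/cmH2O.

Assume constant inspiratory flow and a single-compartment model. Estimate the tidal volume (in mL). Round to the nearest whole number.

Flow: 59 L/min ÷ 60 = 0.9833 L/s.
Equation of motion (constant flow): PIP = Vt/C + R·V̇ + PEEP.
Vt/C = PIP − R·V̇ − PEEP = 24.1 − 6.883 − 6 = 11.217 cmH2O.
Vt = C × 11.217 = 48.2 × 11.217 = 540.66 mL.

541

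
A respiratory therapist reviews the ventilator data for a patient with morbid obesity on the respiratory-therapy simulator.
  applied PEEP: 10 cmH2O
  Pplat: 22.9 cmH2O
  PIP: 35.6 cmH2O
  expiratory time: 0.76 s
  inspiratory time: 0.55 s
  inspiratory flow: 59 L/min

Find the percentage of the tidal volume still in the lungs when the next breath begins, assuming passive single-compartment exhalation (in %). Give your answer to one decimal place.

24.6

Flow: 59 L/min ÷ 60 = 0.9833 L/s.
Vt = flow × Ti = 0.9833 L/s × 0.55 s × 1000 mL/L = 540.82 mL.
R = (PIP − Pplat)/V̇ = (35.6 − 22.9) / 0.9833 = 12.7/0.9833 = 12.916 cmH2O·s/L.
C = Vt/(Pplat − PEEP) = 540.82 / (22.9 − 10) = 540.82/12.9 = 41.924 mL/cmH2O.
τ = R × C = 12.916 × 0.04192 L/cmH2O = 0.5414 s.
Fraction remaining at end-expiration = e^(−Te/τ) = e^(−0.76/0.5414) = 0.2457 → 24.57%.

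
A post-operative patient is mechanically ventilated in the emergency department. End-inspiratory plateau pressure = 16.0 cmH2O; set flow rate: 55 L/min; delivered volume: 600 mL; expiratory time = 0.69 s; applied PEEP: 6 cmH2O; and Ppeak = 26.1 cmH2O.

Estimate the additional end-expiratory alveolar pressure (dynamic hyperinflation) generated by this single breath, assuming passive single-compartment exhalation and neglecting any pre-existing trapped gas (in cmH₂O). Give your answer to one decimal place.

3.5

Flow: 55 L/min ÷ 60 = 0.9167 L/s.
R = (PIP − Pplat)/V̇ = (26.1 − 16.0) / 0.9167 = 10.1/0.9167 = 11.018 cmH2O·s/L.
C = Vt/(Pplat − PEEP) = 600.0 / (16.0 − 6) = 600.0/10.0 = 60.0 mL/cmH2O.
τ = R × C = 11.018 × 0.06 L/cmH2O = 0.6611 s.
Fraction remaining = e^(−Te/τ) = e^(−0.69/0.6611) = 0.3521; trapped volume = 600.0 × 0.3521 = 211.26 mL.
Additional alveolar pressure from trapping ≈ V_trapped / C = 211.26 / 60.0 = 3.521 cmH2O.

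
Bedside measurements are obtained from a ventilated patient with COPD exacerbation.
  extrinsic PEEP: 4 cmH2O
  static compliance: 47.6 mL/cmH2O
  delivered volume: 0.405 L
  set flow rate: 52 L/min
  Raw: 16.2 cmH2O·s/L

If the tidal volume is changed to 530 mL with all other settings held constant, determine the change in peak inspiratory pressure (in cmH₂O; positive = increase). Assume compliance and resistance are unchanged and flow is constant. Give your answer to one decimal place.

2.6

PIP = Vt/C + R·V̇ + PEEP (constant-flow equation of motion).
Only the elastic term changes: ΔPIP = ΔVt / C = (530 − 405) / 47.6 = 2.626 cmH2O.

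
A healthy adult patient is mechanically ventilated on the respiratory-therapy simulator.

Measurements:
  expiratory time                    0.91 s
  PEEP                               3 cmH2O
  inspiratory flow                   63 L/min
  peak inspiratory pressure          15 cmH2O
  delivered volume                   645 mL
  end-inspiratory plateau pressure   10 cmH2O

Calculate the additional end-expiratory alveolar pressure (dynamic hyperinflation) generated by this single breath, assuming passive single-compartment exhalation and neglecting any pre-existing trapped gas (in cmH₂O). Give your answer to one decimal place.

0.9

Flow: 63 L/min ÷ 60 = 1.05 L/s.
R = (PIP − Pplat)/V̇ = (15 − 10) / 1.05 = 5.0/1.05 = 4.762 cmH2O·s/L.
C = Vt/(Pplat − PEEP) = 645.0 / (10 − 3) = 645.0/7.0 = 92.143 mL/cmH2O.
τ = R × C = 4.762 × 0.09214 L/cmH2O = 0.4388 s.
Fraction remaining = e^(−Te/τ) = e^(−0.91/0.4388) = 0.1257; trapped volume = 645.0 × 0.1257 = 81.077 mL.
Additional alveolar pressure from trapping ≈ V_trapped / C = 81.077 / 92.143 = 0.8799 cmH2O.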